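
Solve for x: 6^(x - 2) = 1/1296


Express both sides with the same base.
1/1296 = 6^(-4)
Since the bases match, equate exponents: x - 2 = -4
So x = -4 - (-2) = -2

x = -2


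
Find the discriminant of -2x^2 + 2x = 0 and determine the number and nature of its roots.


For ax^2 + bx + c = 0, discriminant D = b^2 - 4ac
Here a = -2, b = 2, c = 0
D = (2)^2 - 4(-2)(0) = 4 - 0 = 4

D = 4 > 0 and is a perfect square (sqrt = 2)
The equation has 2 distinct real rational roots.

Discriminant = 4, 2 distinct real rational roots


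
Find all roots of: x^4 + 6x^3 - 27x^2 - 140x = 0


The constant term is 0, so x = 0 is a root. Factor out x:
  x^3 + 6x^2 - 27x - 140 = 0
Let p(x) = x^3 + 6x^2 - 27x - 140. By the rational root theorem (leading coefficient 1), any rational root is an integer divisor of 140: try ±1, ±2, ... in turn.
Test x = 1: value = -160 ≠ 0.
Test x = -1: value = -108 ≠ 0.
Test x = 2: value = -162 ≠ 0.
Test x = -2: value = -70 ≠ 0.
Test x = 4: value = -88 ≠ 0.
Test x = -4: value = 0 ✓, so (x + 4) is a factor.
Synthetic division by (x + 4): bring down 1; 1(-4) + 6 = 2; 2(-4) - 27 = -35; (-35)(-4) - 140 = 0 → quotient x^2 + 2x - 35, remainder 0.
Solve the quadratic x^2 + 2x - 35 = 0: discriminant = 2^2 - 4(1)(-35) = 4 + 140 = 144.
sqrt(144) = 12, so x = (-2 ± 12)/2: x = 5 or x = -7.
Collecting all roots found:

x = -7, x = -4, x = 0, x = 5


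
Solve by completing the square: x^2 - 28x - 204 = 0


Start: x^2 - 28x - 204 = 0
Move constant: x^2 - 28x = 204
Half of -28 is -14, squared is 196
Add 196 to both sides: x^2 - 28x + 196 = 400
(x - 14)^2 = 400
x - 14 = ±20
x = 14 + 20 = 34 or x = 14 - 20 = -6

x = -6, x = 34


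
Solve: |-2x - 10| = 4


An absolute value equation |expr| = 4 gives two cases:
Case 1: -2x - 10 = 4
  -2x = 14, so x = -7
Case 2: -2x - 10 = -4
  -2x = 6, so x = -3

x = -7, x = -3


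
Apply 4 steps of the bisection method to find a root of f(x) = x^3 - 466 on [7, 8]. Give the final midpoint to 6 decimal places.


f(x) = x^3 - 466
f(7) = -123 < 0
f(8) = 46 > 0

Step 1: midpoint = (7.000000 + 8.000000)/2 = 7.500000
  f(7.500000) = -44.125000
  f(mid) < 0, so root is in [7.500000, 8.000000]

Step 2: midpoint = (7.500000 + 8.000000)/2 = 7.750000
  f(7.750000) = -0.515625
  f(mid) < 0, so root is in [7.750000, 8.000000]

Step 3: midpoint = (7.750000 + 8.000000)/2 = 7.875000
  f(7.875000) = 22.373047
  f(mid) > 0, so root is in [7.750000, 7.875000]

Step 4: midpoint = (7.750000 + 7.875000)/2 = 7.812500
  f(7.812500) = 10.837158
  f(mid) > 0, so root is in [7.750000, 7.812500]

midpoint = 7.812500


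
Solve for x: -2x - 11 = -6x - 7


Starting with: -2x - 11 = -6x - 7
Move all x terms to left: (-2 + 6)x = -7 + 11
Simplify: 4x = 4
Divide both sides by 4: x = 1

x = 1


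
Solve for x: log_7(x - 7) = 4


Convert to exponential form: x - 7 = 7^4 = 2401
x = 2401 + 7 = 2408
Check: log_7(2408 - 7) = log_7(2401) = log_7(2401) = 4 ✓

x = 2408


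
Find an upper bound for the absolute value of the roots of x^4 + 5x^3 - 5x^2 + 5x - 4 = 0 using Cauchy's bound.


Cauchy's bound: all roots r satisfy |r| <= 1 + max(|a_i/a_n|) for i = 0,...,n-1
where a_n is the leading coefficient.

Coefficients: [1, 5, -5, 5, -4]
Leading coefficient a_n = 1
Ratios |a_i/a_n|: 5, 5, 5, 4
Maximum ratio: 5
Cauchy's bound: |r| <= 1 + 5 = 6

Upper bound = 6


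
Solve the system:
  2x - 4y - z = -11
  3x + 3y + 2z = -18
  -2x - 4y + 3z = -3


Using Cramer's rule. Expand each determinant along the first row.
D  = 2*[3*3 - 2*(-4)] - (-4)*[3*3 - 2*(-2)] + (-1)*[3*(-4) - 3*(-2)]
  = 2*(17) - (-4)*(13) + (-1)*(-6) = 92
Dx = (-11)*[3*3 - 2*(-4)] - (-4)*[(-18)*3 - 2*(-3)] + (-1)*[(-18)*(-4) - 3*(-3)]
  = (-11)*(17) - (-4)*(-48) + (-1)*(81) = -460
Dy = 2*[(-18)*3 - 2*(-3)] - (-11)*[3*3 - 2*(-2)] + (-1)*[3*(-3) - (-18)*(-2)]
  = 2*(-48) - (-11)*(13) + (-1)*(-45) = 92
Dz = 2*[3*(-3) - (-18)*(-4)] - (-4)*[3*(-3) - (-18)*(-2)] + (-11)*[3*(-4) - 3*(-2)]
  = 2*(-81) - (-4)*(-45) + (-11)*(-6) = -276
x = Dx/D = -460/92 = -5, y = Dy/D = 92/92 = 1, z = Dz/D = -276/92 = -3
Check eq1: (2)(-5) + (-4)(1) + (-1)(-3) = -11 = -11 ✓
Check eq2: (3)(-5) + (3)(1) + (2)(-3) = -18 = -18 ✓
Check eq3: (-2)(-5) + (-4)(1) + (3)(-3) = -3 = -3 ✓

x = -5, y = 1, z = -3


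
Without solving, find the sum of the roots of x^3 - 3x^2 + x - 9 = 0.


By Vieta's formulas for x^3 + bx^2 + cx + d = 0:
  r1 + r2 + r3 = -b/a = 3
  r1*r2 + r1*r3 + r2*r3 = c/a = 1
  r1*r2*r3 = -d/a = 9


Sum = 3


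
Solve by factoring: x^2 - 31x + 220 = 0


We need two numbers that multiply to 220 and add to -31.
Those numbers are -20 and -11 (since (-20) * (-11) = 220 and (-20) + (-11) = -31).
So x^2 - 31x + 220 = (x - 20)(x - 11) = 0
Setting each factor to zero: x = 20 or x = 11

x = 11, x = 20


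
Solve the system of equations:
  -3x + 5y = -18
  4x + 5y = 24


Using Cramer's rule:
Determinant D = (-3)(5) - (4)(5) = -15 - 20 = -35
Dx = (-18)(5) - (24)(5) = -90 - 120 = -210
Dy = (-3)(24) - (4)(-18) = -72 + 72 = 0
x = Dx/D = -210/-35 = 6
y = Dy/D = 0/-35 = 0

x = 6, y = 0


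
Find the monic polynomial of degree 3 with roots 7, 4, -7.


A monic polynomial with roots 7, 4, -7 is:
p(x) = (x - 7)(x - 4)(x + 7)
After multiplying by (x - 7): x - 7
After multiplying by (x - 4): x^2 - 11x + 28
After multiplying by (x + 7): x^3 - 4x^2 - 49x + 196

x^3 - 4x^2 - 49x + 196


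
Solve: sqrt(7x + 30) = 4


Square both sides: 7x + 30 = 4^2 = 16
7x = 16 - 30 = -14
x = -2
Check: sqrt(7*(-2) + 30) = sqrt(16) = 4 ✓

x = -2


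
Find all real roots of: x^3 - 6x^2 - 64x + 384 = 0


Let p(x) = x^3 - 6x^2 - 64x + 384. By the rational root theorem (leading coefficient 1), any rational root is an integer divisor of 384: try ±1, ±2, ... in turn.
Test x = 1: value = 315 ≠ 0.
Test x = -1: value = 441 ≠ 0.
Test x = 2: value = 240 ≠ 0.
Test x = -2: value = 480 ≠ 0.
Test x = 3: value = 165 ≠ 0.
Test x = -3: value = 495 ≠ 0.
Test x = 4: value = 96 ≠ 0.
Test x = -4: value = 480 ≠ 0.
Test x = 6: value = 0 ✓, so (x - 6) is a factor.
Synthetic division by (x - 6): bring down 1; 1(6) - 6 = 0; 0(6) - 64 = -64; (-64)(6) + 384 = 0 → quotient x^2 - 64, remainder 0.
Solve the quadratic x^2 - 64 = 0: discriminant = 0^2 - 4(1)(-64) = 0 + 256 = 256.
sqrt(256) = 16, so x = (0 ± 16)/2: x = 8 or x = -8.

x = -8, x = 6, x = 8


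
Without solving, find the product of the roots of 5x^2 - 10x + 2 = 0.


By Vieta's formulas for ax^2 + bx + c = 0:
  Sum of roots = -b/a
  Product of roots = c/a

Here a = 5, b = -10, c = 2
Sum = -(-10)/5 = 2
Product = 2/5 = 2/5

Product = 2/5


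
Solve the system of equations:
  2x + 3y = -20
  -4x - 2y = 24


Using Cramer's rule:
Determinant D = (2)(-2) - (-4)(3) = -4 + 12 = 8
Dx = (-20)(-2) - (24)(3) = 40 - 72 = -32
Dy = (2)(24) - (-4)(-20) = 48 - 80 = -32
x = Dx/D = -32/8 = -4
y = Dy/D = -32/8 = -4

x = -4, y = -4


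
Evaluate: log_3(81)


We need the exponent such that 3^? = 81
3^4 = 81
Therefore log_3(81) = 4

4


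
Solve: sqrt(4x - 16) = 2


Square both sides: 4x - 16 = 2^2 = 4
4x = 4 + 16 = 20
x = 5
Check: sqrt(4*5 - 16) = sqrt(4) = 2 ✓

x = 5


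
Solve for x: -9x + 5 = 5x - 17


Starting with: -9x + 5 = 5x - 17
Move all x terms to left: (-9 - 5)x = -17 - 5
Simplify: -14x = -22
Divide both sides by -14: x = 11/7

x = 11/7


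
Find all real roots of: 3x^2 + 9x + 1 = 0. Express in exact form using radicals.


Using the quadratic formula: x = (-b ± sqrt(b^2 - 4ac)) / (2a)
Here a = 3, b = 9, c = 1
Discriminant = b^2 - 4ac = 9^2 - 4(3)(1) = 81 - 12 = 69
Since discriminant = 69 > 0, there are two real roots.
x = (-9 ± sqrt(69)) / 6
Numerically: x ≈ -0.1156 or x ≈ -2.8844

x = (-9 + sqrt(69)) / 6 or x = (-9 - sqrt(69)) / 6


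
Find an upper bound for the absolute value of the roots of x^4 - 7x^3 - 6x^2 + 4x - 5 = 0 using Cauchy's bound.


Cauchy's bound: all roots r satisfy |r| <= 1 + max(|a_i/a_n|) for i = 0,...,n-1
where a_n is the leading coefficient.

Coefficients: [1, -7, -6, 4, -5]
Leading coefficient a_n = 1
Ratios |a_i/a_n|: 7, 6, 4, 5
Maximum ratio: 7
Cauchy's bound: |r| <= 1 + 7 = 8

Upper bound = 8


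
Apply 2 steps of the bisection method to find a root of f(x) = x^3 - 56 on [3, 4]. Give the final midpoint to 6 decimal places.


f(x) = x^3 - 56
f(3) = -29 < 0
f(4) = 8 > 0

Step 1: midpoint = (3.000000 + 4.000000)/2 = 3.500000
  f(3.500000) = -13.125000
  f(mid) < 0, so root is in [3.500000, 4.000000]

Step 2: midpoint = (3.500000 + 4.000000)/2 = 3.750000
  f(3.750000) = -3.265625
  f(mid) < 0, so root is in [3.750000, 4.000000]

midpoint = 3.750000


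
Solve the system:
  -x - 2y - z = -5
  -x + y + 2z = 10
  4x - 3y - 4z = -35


Using Cramer's rule. Expand each determinant along the first row.
D  = (-1)*[1*(-4) - 2*(-3)] - (-2)*[(-1)*(-4) - 2*4] + (-1)*[(-1)*(-3) - 1*4]
  = (-1)*(2) - (-2)*(-4) + (-1)*(-1) = -9
Dx = (-5)*[1*(-4) - 2*(-3)] - (-2)*[10*(-4) - 2*(-35)] + (-1)*[10*(-3) - 1*(-35)]
  = (-5)*(2) - (-2)*(30) + (-1)*(5) = 45
Dy = (-1)*[10*(-4) - 2*(-35)] - (-5)*[(-1)*(-4) - 2*4] + (-1)*[(-1)*(-35) - 10*4]
  = (-1)*(30) - (-5)*(-4) + (-1)*(-5) = -45
Dz = (-1)*[1*(-35) - 10*(-3)] - (-2)*[(-1)*(-35) - 10*4] + (-5)*[(-1)*(-3) - 1*4]
  = (-1)*(-5) - (-2)*(-5) + (-5)*(-1) = 0
x = Dx/D = 45/-9 = -5, y = Dy/D = -45/-9 = 5, z = Dz/D = 0/-9 = 0
Check eq1: (-1)(-5) + (-2)(5) + (-1)(0) = -5 = -5 ✓
Check eq2: (-1)(-5) + (1)(5) + (2)(0) = 10 = 10 ✓
Check eq3: (4)(-5) + (-3)(5) + (-4)(0) = -35 = -35 ✓

x = -5, y = 5, z = 0


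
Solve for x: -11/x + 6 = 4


Subtract 6 from both sides: -11/x = -2
Multiply both sides by x: -11 = -2 * x
Divide by -2: x = 11/2

x = 11/2


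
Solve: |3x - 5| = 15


An absolute value equation |expr| = 15 gives two cases:
Case 1: 3x - 5 = 15
  3x = 20, so x = 20/3
Case 2: 3x - 5 = -15
  3x = -10, so x = -10/3

x = -10/3, x = 20/3


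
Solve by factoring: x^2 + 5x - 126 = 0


We need two numbers that multiply to -126 and add to 5.
Those numbers are 14 and -9 (since 14 * (-9) = -126 and 14 + (-9) = 5).
So x^2 + 5x - 126 = (x + 14)(x - 9) = 0
Setting each factor to zero: x = -14 or x = 9

x = -14, x = 9


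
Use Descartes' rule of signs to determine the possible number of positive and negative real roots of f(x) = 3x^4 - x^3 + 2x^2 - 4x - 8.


Descartes' rule of signs:

For positive roots, count sign changes in f(x) = 3x^4 - x^3 + 2x^2 - 4x - 8:
Signs of coefficients: +, -, +, -, -
Number of sign changes: 3
Possible positive real roots: 3, 1

For negative roots, examine f(-x) = 3x^4 + x^3 + 2x^2 + 4x - 8:
Signs of coefficients: +, +, +, +, -
Number of sign changes: 1
Possible negative real roots: 1

Positive roots: 3 or 1; Negative roots: 1


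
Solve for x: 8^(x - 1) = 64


Express both sides with the same base.
64 = 8^2
Since the bases match, equate exponents: x - 1 = 2
So x = 2 - (-1) = 3

x = 3


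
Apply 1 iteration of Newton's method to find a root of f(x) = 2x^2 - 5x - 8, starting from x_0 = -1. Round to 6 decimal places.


Newton's method: x_(n+1) = x_n - f(x_n)/f'(x_n)
f(x) = 2x^2 - 5x - 8
f'(x) = 4x - 5

Iteration 1:
  f(-1.000000) = -1.000000
  f'(-1.000000) = -9.000000
  x_1 = -1.000000 - (-1.000000)/(-9.000000) = -1.111111

x_1 = -1.111111


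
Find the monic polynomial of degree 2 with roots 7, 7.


A monic polynomial with roots 7, 7 is:
p(x) = (x - 7)(x - 7)
After multiplying by (x - 7): x - 7
After multiplying by (x - 7): x^2 - 14x + 49

x^2 - 14x + 49


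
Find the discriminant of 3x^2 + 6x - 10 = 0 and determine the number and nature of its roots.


For ax^2 + bx + c = 0, discriminant D = b^2 - 4ac
Here a = 3, b = 6, c = -10
D = (6)^2 - 4(3)(-10) = 36 + 120 = 156

D = 156 > 0 but not a perfect square
The equation has 2 distinct real irrational roots.

Discriminant = 156, 2 distinct real irrational roots


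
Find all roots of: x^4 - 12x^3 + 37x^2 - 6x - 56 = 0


Let p(x) = x^4 - 12x^3 + 37x^2 - 6x - 56. By the rational root theorem (leading coefficient 1), any rational root is an integer divisor of 56: try ±1, ±2, ... in turn.
Test x = 1: value = -36 ≠ 0.
Test x = -1: value = 0 ✓, so (x + 1) is a factor.
Synthetic division by (x + 1): bring down 1; 1(-1) - 12 = -13; (-13)(-1) + 37 = 50; 50(-1) - 6 = -56; (-56)(-1) - 56 = 0 → quotient x^3 - 13x^2 + 50x - 56, remainder 0.
Continue with the quotient x^3 - 13x^2 + 50x - 56 (candidates must divide 56; re-test x = -1 first in case it repeats).
Test x = -1: value = -120 ≠ 0.
Test x = 2: value = 0 ✓, so (x - 2) is a factor.
Synthetic division by (x - 2): bring down 1; 1(2) - 13 = -11; (-11)(2) + 50 = 28; 28(2) - 56 = 0 → quotient x^2 - 11x + 28, remainder 0.
Solve the quadratic x^2 - 11x + 28 = 0: discriminant = (-11)^2 - 4(1)(28) = 121 - 112 = 9.
sqrt(9) = 3, so x = (11 ± 3)/2: x = 7 or x = 4.
Collecting all roots found:

x = -1, x = 2, x = 4, x = 7


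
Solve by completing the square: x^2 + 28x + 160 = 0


Start: x^2 + 28x + 160 = 0
Move constant: x^2 + 28x = -160
Half of 28 is 14, squared is 196
Add 196 to both sides: x^2 + 28x + 196 = 36
(x + 14)^2 = 36
x + 14 = ±6
x = -14 + 6 = -8 or x = -14 - 6 = -20

x = -20, x = -8


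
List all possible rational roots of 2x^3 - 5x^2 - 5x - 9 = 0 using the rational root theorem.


Rational root theorem: possible roots are ±p/q where:
  p divides the constant term (-9): p ∈ {1, 3, 9}
  q divides the leading coefficient (2): q ∈ {1, 2}

All possible rational roots: -9, -9/2, -3, -3/2, -1, -1/2, 1/2, 1, 3/2, 3, 9/2, 9

-9, -9/2, -3, -3/2, -1, -1/2, 1/2, 1, 3/2, 3, 9/2, 9


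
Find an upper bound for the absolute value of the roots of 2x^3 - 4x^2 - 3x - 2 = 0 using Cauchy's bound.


Cauchy's bound: all roots r satisfy |r| <= 1 + max(|a_i/a_n|) for i = 0,...,n-1
where a_n is the leading coefficient.

Coefficients: [2, -4, -3, -2]
Leading coefficient a_n = 2
Ratios |a_i/a_n|: 2, 3/2, 1
Maximum ratio: 2
Cauchy's bound: |r| <= 1 + 2 = 3

Upper bound = 3


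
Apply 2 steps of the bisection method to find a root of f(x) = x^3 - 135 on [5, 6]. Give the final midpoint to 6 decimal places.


f(x) = x^3 - 135
f(5) = -10 < 0
f(6) = 81 > 0

Step 1: midpoint = (5.000000 + 6.000000)/2 = 5.500000
  f(5.500000) = 31.375000
  f(mid) > 0, so root is in [5.000000, 5.500000]

Step 2: midpoint = (5.000000 + 5.500000)/2 = 5.250000
  f(5.250000) = 9.703125
  f(mid) > 0, so root is in [5.000000, 5.250000]

midpoint = 5.250000


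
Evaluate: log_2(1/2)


We need the exponent such that 2^? = 1/2
2^(-1) = 1/2^1 = 1/2
Therefore log_2(1/2) = -1

-1


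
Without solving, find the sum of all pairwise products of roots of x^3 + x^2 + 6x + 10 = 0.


By Vieta's formulas for x^3 + bx^2 + cx + d = 0:
  r1 + r2 + r3 = -b/a = -1
  r1*r2 + r1*r3 + r2*r3 = c/a = 6
  r1*r2*r3 = -d/a = -10


Sum of pairwise products = 6


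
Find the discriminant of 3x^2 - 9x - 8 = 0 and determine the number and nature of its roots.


For ax^2 + bx + c = 0, discriminant D = b^2 - 4ac
Here a = 3, b = -9, c = -8
D = (-9)^2 - 4(3)(-8) = 81 + 96 = 177

D = 177 > 0 but not a perfect square
The equation has 2 distinct real irrational roots.

Discriminant = 177, 2 distinct real irrational roots


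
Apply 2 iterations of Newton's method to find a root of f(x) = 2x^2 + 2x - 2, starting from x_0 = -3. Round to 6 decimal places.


Newton's method: x_(n+1) = x_n - f(x_n)/f'(x_n)
f(x) = 2x^2 + 2x - 2
f'(x) = 4x + 2

Iteration 1:
  f(-3.000000) = 10.000000
  f'(-3.000000) = -10.000000
  x_1 = -3.000000 - (10.000000)/(-10.000000) = -2.000000

Iteration 2:
  f(-2.000000) = 2.000000
  f'(-2.000000) = -6.000000
  x_2 = -2.000000 - (2.000000)/(-6.000000) = -1.666667

x_2 = -1.666667


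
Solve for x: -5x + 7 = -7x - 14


Starting with: -5x + 7 = -7x - 14
Move all x terms to left: (-5 + 7)x = -14 - 7
Simplify: 2x = -21
Divide both sides by 2: x = -21/2

x = -21/2


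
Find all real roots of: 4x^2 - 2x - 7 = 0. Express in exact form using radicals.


Using the quadratic formula: x = (-b ± sqrt(b^2 - 4ac)) / (2a)
Here a = 4, b = -2, c = -7
Discriminant = b^2 - 4ac = (-2)^2 - 4(4)(-7) = 4 + 112 = 116
Since discriminant = 116 > 0, there are two real roots.
x = (2 ± 2*sqrt(29)) / 8
Simplifying: x = (1 ± sqrt(29)) / 4
Numerically: x ≈ 1.5963 or x ≈ -1.0963

x = (1 + sqrt(29)) / 4 or x = (1 - sqrt(29)) / 4


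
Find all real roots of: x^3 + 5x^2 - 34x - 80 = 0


Let p(x) = x^3 + 5x^2 - 34x - 80. By the rational root theorem (leading coefficient 1), any rational root is an integer divisor of 80: try ±1, ±2, ... in turn.
Test x = 1: value = -108 ≠ 0.
Test x = -1: value = -42 ≠ 0.
Test x = 2: value = -120 ≠ 0.
Test x = -2: value = 0 ✓, so (x + 2) is a factor.
Synthetic division by (x + 2): bring down 1; 1(-2) + 5 = 3; 3(-2) - 34 = -40; (-40)(-2) - 80 = 0 → quotient x^2 + 3x - 40, remainder 0.
Solve the quadratic x^2 + 3x - 40 = 0: discriminant = 3^2 - 4(1)(-40) = 9 + 160 = 169.
sqrt(169) = 13, so x = (-3 ± 13)/2: x = 5 or x = -8.

x = -8, x = -2, x = 5


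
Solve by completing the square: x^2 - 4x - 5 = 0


Start: x^2 - 4x - 5 = 0
Move constant: x^2 - 4x = 5
Half of -4 is -2, squared is 4
Add 4 to both sides: x^2 - 4x + 4 = 9
(x - 2)^2 = 9
x - 2 = ±3
x = 2 + 3 = 5 or x = 2 - 3 = -1

x = -1, x = 5


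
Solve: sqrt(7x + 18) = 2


Square both sides: 7x + 18 = 2^2 = 4
7x = 4 - 18 = -14
x = -2
Check: sqrt(7*(-2) + 18) = sqrt(4) = 2 ✓

x = -2


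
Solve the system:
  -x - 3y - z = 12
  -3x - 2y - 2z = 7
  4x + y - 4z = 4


Using Cramer's rule. Expand each determinant along the first row.
D  = (-1)*[(-2)*(-4) - (-2)*1] - (-3)*[(-3)*(-4) - (-2)*4] + (-1)*[(-3)*1 - (-2)*4]
  = (-1)*(10) - (-3)*(20) + (-1)*(5) = 45
Dx = 12*[(-2)*(-4) - (-2)*1] - (-3)*[7*(-4) - (-2)*4] + (-1)*[7*1 - (-2)*4]
  = 12*(10) - (-3)*(-20) + (-1)*(15) = 45
Dy = (-1)*[7*(-4) - (-2)*4] - 12*[(-3)*(-4) - (-2)*4] + (-1)*[(-3)*4 - 7*4]
  = (-1)*(-20) - 12*(20) + (-1)*(-40) = -180
Dz = (-1)*[(-2)*4 - 7*1] - (-3)*[(-3)*4 - 7*4] + 12*[(-3)*1 - (-2)*4]
  = (-1)*(-15) - (-3)*(-40) + 12*(5) = -45
x = Dx/D = 45/45 = 1, y = Dy/D = -180/45 = -4, z = Dz/D = -45/45 = -1
Check eq1: (-1)(1) + (-3)(-4) + (-1)(-1) = 12 = 12 ✓
Check eq2: (-3)(1) + (-2)(-4) + (-2)(-1) = 7 = 7 ✓
Check eq3: (4)(1) + (1)(-4) + (-4)(-1) = 4 = 4 ✓

x = 1, y = -4, z = -1


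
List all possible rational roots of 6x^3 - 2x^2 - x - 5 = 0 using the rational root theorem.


Rational root theorem: possible roots are ±p/q where:
  p divides the constant term (-5): p ∈ {1, 5}
  q divides the leading coefficient (6): q ∈ {1, 2, 3, 6}

All possible rational roots: -5, -5/2, -5/3, -1, -5/6, -1/2, -1/3, -1/6, 1/6, 1/3, 1/2, 5/6, 1, 5/3, 5/2, 5

-5, -5/2, -5/3, -1, -5/6, -1/2, -1/3, -1/6, 1/6, 1/3, 1/2, 5/6, 1, 5/3, 5/2, 5


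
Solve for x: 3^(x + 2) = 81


Express both sides with the same base.
81 = 3^4
Since the bases match, equate exponents: x + 2 = 4
So x = 4 - (2) = 2

x = 2


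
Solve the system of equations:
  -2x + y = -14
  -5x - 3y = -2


Using Cramer's rule:
Determinant D = (-2)(-3) - (-5)(1) = 6 + 5 = 11
Dx = (-14)(-3) - (-2)(1) = 42 + 2 = 44
Dy = (-2)(-2) - (-5)(-14) = 4 - 70 = -66
x = Dx/D = 44/11 = 4
y = Dy/D = -66/11 = -6

x = 4, y = -6


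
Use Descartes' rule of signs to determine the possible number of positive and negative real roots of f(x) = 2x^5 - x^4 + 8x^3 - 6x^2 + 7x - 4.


Descartes' rule of signs:

For positive roots, count sign changes in f(x) = 2x^5 - x^4 + 8x^3 - 6x^2 + 7x - 4:
Signs of coefficients: +, -, +, -, +, -
Number of sign changes: 5
Possible positive real roots: 5, 3, 1

For negative roots, examine f(-x) = -2x^5 - x^4 - 8x^3 - 6x^2 - 7x - 4:
Signs of coefficients: -, -, -, -, -, -
Number of sign changes: 0
Possible negative real roots: 0

Positive roots: 5 or 3 or 1; Negative roots: 0


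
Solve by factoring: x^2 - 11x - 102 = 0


We need two numbers that multiply to -102 and add to -11.
Those numbers are -17 and 6 (since (-17) * 6 = -102 and (-17) + 6 = -11).
So x^2 - 11x - 102 = (x - 17)(x + 6) = 0
Setting each factor to zero: x = 17 or x = -6

x = -6, x = 17


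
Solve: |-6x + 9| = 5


An absolute value equation |expr| = 5 gives two cases:
Case 1: -6x + 9 = 5
  -6x = -4, so x = 2/3
Case 2: -6x + 9 = -5
  -6x = -14, so x = 7/3

x = 2/3, x = 7/3


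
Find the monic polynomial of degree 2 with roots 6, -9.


A monic polynomial with roots 6, -9 is:
p(x) = (x - 6)(x + 9)
After multiplying by (x - 6): x - 6
After multiplying by (x + 9): x^2 + 3x - 54

x^2 + 3x - 54


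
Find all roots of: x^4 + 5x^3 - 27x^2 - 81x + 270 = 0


Let p(x) = x^4 + 5x^3 - 27x^2 - 81x + 270. By the rational root theorem (leading coefficient 1), any rational root is an integer divisor of 270: try ±1, ±2, ... in turn.
Test x = 1: value = 168 ≠ 0.
Test x = -1: value = 320 ≠ 0.
Test x = 2: value = 56 ≠ 0.
Test x = -2: value = 300 ≠ 0.
Test x = 3: value = 0 ✓, so (x - 3) is a factor.
Synthetic division by (x - 3): bring down 1; 1(3) + 5 = 8; 8(3) - 27 = -3; (-3)(3) - 81 = -90; (-90)(3) + 270 = 0 → quotient x^3 + 8x^2 - 3x - 90, remainder 0.
Continue with the quotient x^3 + 8x^2 - 3x - 90 (candidates must divide 90; re-test x = 3 first in case it repeats).
Test x = 3: value = 0 ✓, so (x - 3) is a factor.
Synthetic division by (x - 3): bring down 1; 1(3) + 8 = 11; 11(3) - 3 = 30; 30(3) - 90 = 0 → quotient x^2 + 11x + 30, remainder 0.
Solve the quadratic x^2 + 11x + 30 = 0: discriminant = 11^2 - 4(1)(30) = 121 - 120 = 1.
sqrt(1) = 1, so x = (-11 ± 1)/2: x = -5 or x = -6.
Collecting all roots found:

x = -6, x = -5, x = 3 (multiplicity 2)


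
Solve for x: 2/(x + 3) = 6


Multiply both sides by (x + 3): 2 = 6(x + 3)
Distribute: 2 = 6x + 18
6x = 2 - 18 = -16
x = -8/3

x = -8/3


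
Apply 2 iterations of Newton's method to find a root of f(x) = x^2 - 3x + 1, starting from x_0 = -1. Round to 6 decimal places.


Newton's method: x_(n+1) = x_n - f(x_n)/f'(x_n)
f(x) = x^2 - 3x + 1
f'(x) = 2x - 3

Iteration 1:
  f(-1.000000) = 5.000000
  f'(-1.000000) = -5.000000
  x_1 = -1.000000 - (5.000000)/(-5.000000) = 0.000000

Iteration 2:
  f(0.000000) = 1.000000
  f'(0.000000) = -3.000000
  x_2 = 0.000000 - (1.000000)/(-3.000000) = 0.333333

x_2 = 0.333333


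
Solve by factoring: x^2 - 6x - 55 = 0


We need two numbers that multiply to -55 and add to -6.
Those numbers are 5 and -11 (since 5 * (-11) = -55 and 5 + (-11) = -6).
So x^2 - 6x - 55 = (x + 5)(x - 11) = 0
Setting each factor to zero: x = -5 or x = 11

x = -5, x = 11


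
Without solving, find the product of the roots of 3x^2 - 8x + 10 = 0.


By Vieta's formulas for ax^2 + bx + c = 0:
  Sum of roots = -b/a
  Product of roots = c/a

Here a = 3, b = -8, c = 10
Sum = -(-8)/3 = 8/3
Product = 10/3 = 10/3

Product = 10/3


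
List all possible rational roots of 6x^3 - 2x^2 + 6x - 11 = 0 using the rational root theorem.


Rational root theorem: possible roots are ±p/q where:
  p divides the constant term (-11): p ∈ {1, 11}
  q divides the leading coefficient (6): q ∈ {1, 2, 3, 6}

All possible rational roots: -11, -11/2, -11/3, -11/6, -1, -1/2, -1/3, -1/6, 1/6, 1/3, 1/2, 1, 11/6, 11/3, 11/2, 11

-11, -11/2, -11/3, -11/6, -1, -1/2, -1/3, -1/6, 1/6, 1/3, 1/2, 1, 11/6, 11/3, 11/2, 11


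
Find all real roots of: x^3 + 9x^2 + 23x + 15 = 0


Let p(x) = x^3 + 9x^2 + 23x + 15. By the rational root theorem (leading coefficient 1), any rational root is an integer divisor of 15: try ±1, ±2, ... in turn.
Test x = 1: value = 48 ≠ 0.
Test x = -1: value = 0 ✓, so (x + 1) is a factor.
Synthetic division by (x + 1): bring down 1; 1(-1) + 9 = 8; 8(-1) + 23 = 15; 15(-1) + 15 = 0 → quotient x^2 + 8x + 15, remainder 0.
Solve the quadratic x^2 + 8x + 15 = 0: discriminant = 8^2 - 4(1)(15) = 64 - 60 = 4.
sqrt(4) = 2, so x = (-8 ± 2)/2: x = -3 or x = -5.

x = -5, x = -3, x = -1


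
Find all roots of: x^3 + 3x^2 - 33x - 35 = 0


Let p(x) = x^3 + 3x^2 - 33x - 35. By the rational root theorem (leading coefficient 1), any rational root is an integer divisor of 35: try ±1, ±2, ... in turn.
Test x = 1: value = -64 ≠ 0.
Test x = -1: value = 0 ✓, so (x + 1) is a factor.
Synthetic division by (x + 1): bring down 1; 1(-1) + 3 = 2; 2(-1) - 33 = -35; (-35)(-1) - 35 = 0 → quotient x^2 + 2x - 35, remainder 0.
Solve the quadratic x^2 + 2x - 35 = 0: discriminant = 2^2 - 4(1)(-35) = 4 + 140 = 144.
sqrt(144) = 12, so x = (-2 ± 12)/2: x = 5 or x = -7.
Collecting all roots found:

x = -7, x = -1, x = 5


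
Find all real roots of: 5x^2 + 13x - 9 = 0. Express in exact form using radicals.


Using the quadratic formula: x = (-b ± sqrt(b^2 - 4ac)) / (2a)
Here a = 5, b = 13, c = -9
Discriminant = b^2 - 4ac = 13^2 - 4(5)(-9) = 169 + 180 = 349
Since discriminant = 349 > 0, there are two real roots.
x = (-13 ± sqrt(349)) / 10
Numerically: x ≈ 0.5682 or x ≈ -3.1682

x = (-13 + sqrt(349)) / 10 or x = (-13 - sqrt(349)) / 10


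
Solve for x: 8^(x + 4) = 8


Express both sides with the same base.
8 = 8^1
Since the bases match, equate exponents: x + 4 = 1
So x = 1 - (4) = -3

x = -3


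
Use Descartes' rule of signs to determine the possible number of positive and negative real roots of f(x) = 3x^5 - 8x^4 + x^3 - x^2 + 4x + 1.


Descartes' rule of signs:

For positive roots, count sign changes in f(x) = 3x^5 - 8x^4 + x^3 - x^2 + 4x + 1:
Signs of coefficients: +, -, +, -, +, +
Number of sign changes: 4
Possible positive real roots: 4, 2, 0

For negative roots, examine f(-x) = -3x^5 - 8x^4 - x^3 - x^2 - 4x + 1:
Signs of coefficients: -, -, -, -, -, +
Number of sign changes: 1
Possible negative real roots: 1

Positive roots: 4 or 2 or 0; Negative roots: 1


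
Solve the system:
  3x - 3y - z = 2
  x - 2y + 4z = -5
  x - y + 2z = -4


Using Cramer's rule. Expand each determinant along the first row.
D  = 3*[(-2)*2 - 4*(-1)] - (-3)*[1*2 - 4*1] + (-1)*[1*(-1) - (-2)*1]
  = 3*(0) - (-3)*(-2) + (-1)*(1) = -7
Dx = 2*[(-2)*2 - 4*(-1)] - (-3)*[(-5)*2 - 4*(-4)] + (-1)*[(-5)*(-1) - (-2)*(-4)]
  = 2*(0) - (-3)*(6) + (-1)*(-3) = 21
Dy = 3*[(-5)*2 - 4*(-4)] - 2*[1*2 - 4*1] + (-1)*[1*(-4) - (-5)*1]
  = 3*(6) - 2*(-2) + (-1)*(1) = 21
Dz = 3*[(-2)*(-4) - (-5)*(-1)] - (-3)*[1*(-4) - (-5)*1] + 2*[1*(-1) - (-2)*1]
  = 3*(3) - (-3)*(1) + 2*(1) = 14
x = Dx/D = 21/-7 = -3, y = Dy/D = 21/-7 = -3, z = Dz/D = 14/-7 = -2
Check eq1: (3)(-3) + (-3)(-3) + (-1)(-2) = 2 = 2 ✓
Check eq2: (1)(-3) + (-2)(-3) + (4)(-2) = -5 = -5 ✓
Check eq3: (1)(-3) + (-1)(-3) + (2)(-2) = -4 = -4 ✓

x = -3, y = -3, z = -2


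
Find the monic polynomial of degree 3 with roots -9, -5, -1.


A monic polynomial with roots -9, -5, -1 is:
p(x) = (x + 9)(x + 5)(x + 1)
After multiplying by (x + 9): x + 9
After multiplying by (x + 5): x^2 + 14x + 45
After multiplying by (x + 1): x^3 + 15x^2 + 59x + 45

x^3 + 15x^2 + 59x + 45


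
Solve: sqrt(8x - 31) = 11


Square both sides: 8x - 31 = 11^2 = 121
8x = 121 + 31 = 152
x = 19
Check: sqrt(8*19 - 31) = sqrt(121) = 11 ✓

x = 19


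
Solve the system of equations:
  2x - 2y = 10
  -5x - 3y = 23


Using Cramer's rule:
Determinant D = (2)(-3) - (-5)(-2) = -6 - 10 = -16
Dx = (10)(-3) - (23)(-2) = -30 + 46 = 16
Dy = (2)(23) - (-5)(10) = 46 + 50 = 96
x = Dx/D = 16/-16 = -1
y = Dy/D = 96/-16 = -6

x = -1, y = -6


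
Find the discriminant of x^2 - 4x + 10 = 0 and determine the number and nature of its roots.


For ax^2 + bx + c = 0, discriminant D = b^2 - 4ac
Here a = 1, b = -4, c = 10
D = (-4)^2 - 4(1)(10) = 16 - 40 = -24

D = -24 < 0
The equation has no real roots (2 complex conjugate roots).

Discriminant = -24, no real roots (2 complex conjugate roots)


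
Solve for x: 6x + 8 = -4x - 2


Starting with: 6x + 8 = -4x - 2
Move all x terms to left: (6 + 4)x = -2 - 8
Simplify: 10x = -10
Divide both sides by 10: x = -1

x = -1


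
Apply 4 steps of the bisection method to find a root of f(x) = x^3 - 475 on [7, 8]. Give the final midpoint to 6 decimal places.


f(x) = x^3 - 475
f(7) = -132 < 0
f(8) = 37 > 0

Step 1: midpoint = (7.000000 + 8.000000)/2 = 7.500000
  f(7.500000) = -53.125000
  f(mid) < 0, so root is in [7.500000, 8.000000]

Step 2: midpoint = (7.500000 + 8.000000)/2 = 7.750000
  f(7.750000) = -9.515625
  f(mid) < 0, so root is in [7.750000, 8.000000]

Step 3: midpoint = (7.750000 + 8.000000)/2 = 7.875000
  f(7.875000) = 13.373047
  f(mid) > 0, so root is in [7.750000, 7.875000]

Step 4: midpoint = (7.750000 + 7.875000)/2 = 7.812500
  f(7.812500) = 1.837158
  f(mid) > 0, so root is in [7.750000, 7.812500]

midpoint = 7.812500


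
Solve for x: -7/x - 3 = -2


Subtract -3 from both sides: -7/x = 1
Multiply both sides by x: -7 = 1 * x
Divide by 1: x = -7

x = -7


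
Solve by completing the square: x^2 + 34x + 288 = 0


Start: x^2 + 34x + 288 = 0
Move constant: x^2 + 34x = -288
Half of 34 is 17, squared is 289
Add 289 to both sides: x^2 + 34x + 289 = 1
(x + 17)^2 = 1
x + 17 = ±1
x = -17 + 1 = -16 or x = -17 - 1 = -18

x = -18, x = -16


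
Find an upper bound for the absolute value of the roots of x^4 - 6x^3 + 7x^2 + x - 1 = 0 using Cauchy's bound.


Cauchy's bound: all roots r satisfy |r| <= 1 + max(|a_i/a_n|) for i = 0,...,n-1
where a_n is the leading coefficient.

Coefficients: [1, -6, 7, 1, -1]
Leading coefficient a_n = 1
Ratios |a_i/a_n|: 6, 7, 1, 1
Maximum ratio: 7
Cauchy's bound: |r| <= 1 + 7 = 8

Upper bound = 8


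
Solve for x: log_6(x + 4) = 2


Convert to exponential form: x + 4 = 6^2 = 36
x = 36 - 4 = 32
Check: log_6(32 + 4) = log_6(36) = log_6(36) = 2 ✓

x = 32


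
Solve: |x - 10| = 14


An absolute value equation |expr| = 14 gives two cases:
Case 1: x - 10 = 14
  x = 24, so x = 24
Case 2: x - 10 = -14
  x = -4, so x = -4

x = -4, x = 24


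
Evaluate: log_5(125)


We need the exponent such that 5^? = 125
5^3 = 125
Therefore log_5(125) = 3

3


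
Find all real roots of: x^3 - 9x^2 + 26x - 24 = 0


Let p(x) = x^3 - 9x^2 + 26x - 24. By the rational root theorem (leading coefficient 1), any rational root is an integer divisor of 24: try ±1, ±2, ... in turn.
Test x = 1: value = -6 ≠ 0.
Test x = -1: value = -60 ≠ 0.
Test x = 2: value = 0 ✓, so (x - 2) is a factor.
Synthetic division by (x - 2): bring down 1; 1(2) - 9 = -7; (-7)(2) + 26 = 12; 12(2) - 24 = 0 → quotient x^2 - 7x + 12, remainder 0.
Solve the quadratic x^2 - 7x + 12 = 0: discriminant = (-7)^2 - 4(1)(12) = 49 - 48 = 1.
sqrt(1) = 1, so x = (7 ± 1)/2: x = 4 or x = 3.

x = 2, x = 3, x = 4


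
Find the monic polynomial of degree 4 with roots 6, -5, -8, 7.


A monic polynomial with roots 6, -5, -8, 7 is:
p(x) = (x - 6)(x + 5)(x + 8)(x - 7)
After multiplying by (x - 6): x - 6
After multiplying by (x + 5): x^2 - x - 30
After multiplying by (x + 8): x^3 + 7x^2 - 38x - 240
After multiplying by (x - 7): x^4 - 87x^2 + 26x + 1680

x^4 - 87x^2 + 26x + 1680


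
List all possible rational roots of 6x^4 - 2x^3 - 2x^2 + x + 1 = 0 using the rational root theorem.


Rational root theorem: possible roots are ±p/q where:
  p divides the constant term (1): p ∈ {1}
  q divides the leading coefficient (6): q ∈ {1, 2, 3, 6}

All possible rational roots: -1, -1/2, -1/3, -1/6, 1/6, 1/3, 1/2, 1

-1, -1/2, -1/3, -1/6, 1/6, 1/3, 1/2, 1


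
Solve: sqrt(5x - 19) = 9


Square both sides: 5x - 19 = 9^2 = 81
5x = 81 + 19 = 100
x = 20
Check: sqrt(5*20 - 19) = sqrt(81) = 9 ✓

x = 20


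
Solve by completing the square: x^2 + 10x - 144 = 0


Start: x^2 + 10x - 144 = 0
Move constant: x^2 + 10x = 144
Half of 10 is 5, squared is 25
Add 25 to both sides: x^2 + 10x + 25 = 169
(x + 5)^2 = 169
x + 5 = ±13
x = -5 + 13 = 8 or x = -5 - 13 = -18

x = -18, x = 8


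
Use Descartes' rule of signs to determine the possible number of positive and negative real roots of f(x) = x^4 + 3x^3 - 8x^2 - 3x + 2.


Descartes' rule of signs:

For positive roots, count sign changes in f(x) = x^4 + 3x^3 - 8x^2 - 3x + 2:
Signs of coefficients: +, +, -, -, +
Number of sign changes: 2
Possible positive real roots: 2, 0

For negative roots, examine f(-x) = x^4 - 3x^3 - 8x^2 + 3x + 2:
Signs of coefficients: +, -, -, +, +
Number of sign changes: 2
Possible negative real roots: 2, 0

Positive roots: 2 or 0; Negative roots: 2 or 0


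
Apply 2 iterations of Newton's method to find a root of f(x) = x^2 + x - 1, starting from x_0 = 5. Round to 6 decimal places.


Newton's method: x_(n+1) = x_n - f(x_n)/f'(x_n)
f(x) = x^2 + x - 1
f'(x) = 2x + 1

Iteration 1:
  f(5.000000) = 29.000000
  f'(5.000000) = 11.000000
  x_1 = 5.000000 - (29.000000)/(11.000000) = 2.363636

Iteration 2:
  f(2.363636) = 6.950413
  f'(2.363636) = 5.727273
  x_2 = 2.363636 - (6.950413)/(5.727273) = 1.150072

x_2 = 1.150072


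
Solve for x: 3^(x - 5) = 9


Express both sides with the same base.
9 = 3^2
Since the bases match, equate exponents: x - 5 = 2
So x = 2 - (-5) = 7

x = 7


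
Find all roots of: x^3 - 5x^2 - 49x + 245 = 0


Let p(x) = x^3 - 5x^2 - 49x + 245. By the rational root theorem (leading coefficient 1), any rational root is an integer divisor of 245: try ±1, ±2, ... in turn.
Test x = 1: value = 192 ≠ 0.
Test x = -1: value = 288 ≠ 0.
Test x = 5: value = 0 ✓, so (x - 5) is a factor.
Synthetic division by (x - 5): bring down 1; 1(5) - 5 = 0; 0(5) - 49 = -49; (-49)(5) + 245 = 0 → quotient x^2 - 49, remainder 0.
Solve the quadratic x^2 - 49 = 0: discriminant = 0^2 - 4(1)(-49) = 0 + 196 = 196.
sqrt(196) = 14, so x = (0 ± 14)/2: x = 7 or x = -7.
Collecting all roots found:

x = -7, x = 5, x = 7


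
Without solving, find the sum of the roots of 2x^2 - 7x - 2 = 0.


By Vieta's formulas for ax^2 + bx + c = 0:
  Sum of roots = -b/a
  Product of roots = c/a

Here a = 2, b = -7, c = -2
Sum = -(-7)/2 = 7/2
Product = -2/2 = -1

Sum = 7/2


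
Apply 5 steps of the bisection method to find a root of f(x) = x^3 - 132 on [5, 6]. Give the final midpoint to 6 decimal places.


f(x) = x^3 - 132
f(5) = -7 < 0
f(6) = 84 > 0

Step 1: midpoint = (5.000000 + 6.000000)/2 = 5.500000
  f(5.500000) = 34.375000
  f(mid) > 0, so root is in [5.000000, 5.500000]

Step 2: midpoint = (5.000000 + 5.500000)/2 = 5.250000
  f(5.250000) = 12.703125
  f(mid) > 0, so root is in [5.000000, 5.250000]

Step 3: midpoint = (5.000000 + 5.250000)/2 = 5.125000
  f(5.125000) = 2.611328
  f(mid) > 0, so root is in [5.000000, 5.125000]

Step 4: midpoint = (5.000000 + 5.125000)/2 = 5.062500
  f(5.062500) = -2.253662
  f(mid) < 0, so root is in [5.062500, 5.125000]

Step 5: midpoint = (5.062500 + 5.125000)/2 = 5.093750
  f(5.093750) = 0.163910
  f(mid) > 0, so root is in [5.062500, 5.093750]

midpoint = 5.093750


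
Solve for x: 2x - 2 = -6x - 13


Starting with: 2x - 2 = -6x - 13
Move all x terms to left: (2 + 6)x = -13 + 2
Simplify: 8x = -11
Divide both sides by 8: x = -11/8

x = -11/8


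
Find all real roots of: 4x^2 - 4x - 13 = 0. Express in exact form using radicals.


Using the quadratic formula: x = (-b ± sqrt(b^2 - 4ac)) / (2a)
Here a = 4, b = -4, c = -13
Discriminant = b^2 - 4ac = (-4)^2 - 4(4)(-13) = 16 + 208 = 224
Since discriminant = 224 > 0, there are two real roots.
x = (4 ± 4*sqrt(14)) / 8
Simplifying: x = (1 ± sqrt(14)) / 2
Numerically: x ≈ 2.3708 or x ≈ -1.3708

x = (1 + sqrt(14)) / 2 or x = (1 - sqrt(14)) / 2


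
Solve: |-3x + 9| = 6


An absolute value equation |expr| = 6 gives two cases:
Case 1: -3x + 9 = 6
  -3x = -3, so x = 1
Case 2: -3x + 9 = -6
  -3x = -15, so x = 5

x = 1, x = 5


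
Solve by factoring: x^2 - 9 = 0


We need two numbers that multiply to -9 and add to 0.
Those numbers are -3 and 3 (since (-3) * 3 = -9 and (-3) + 3 = 0).
So x^2 - 9 = (x - 3)(x + 3) = 0
Setting each factor to zero: x = 3 or x = -3

x = -3, x = 3


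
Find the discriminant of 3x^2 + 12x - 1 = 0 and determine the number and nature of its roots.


For ax^2 + bx + c = 0, discriminant D = b^2 - 4ac
Here a = 3, b = 12, c = -1
D = (12)^2 - 4(3)(-1) = 144 + 12 = 156

D = 156 > 0 but not a perfect square
The equation has 2 distinct real irrational roots.

Discriminant = 156, 2 distinct real irrational roots


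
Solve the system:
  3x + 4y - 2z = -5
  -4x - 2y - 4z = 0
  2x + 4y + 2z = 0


Using Cramer's rule. Expand each determinant along the first row.
D  = 3*[(-2)*2 - (-4)*4] - 4*[(-4)*2 - (-4)*2] + (-2)*[(-4)*4 - (-2)*2]
  = 3*(12) - 4*(0) + (-2)*(-12) = 60
Dx = (-5)*[(-2)*2 - (-4)*4] - 4*[0*2 - (-4)*0] + (-2)*[0*4 - (-2)*0]
  = (-5)*(12) - 4*(0) + (-2)*(0) = -60
Dy = 3*[0*2 - (-4)*0] - (-5)*[(-4)*2 - (-4)*2] + (-2)*[(-4)*0 - 0*2]
  = 3*(0) - (-5)*(0) + (-2)*(0) = 0
Dz = 3*[(-2)*0 - 0*4] - 4*[(-4)*0 - 0*2] + (-5)*[(-4)*4 - (-2)*2]
  = 3*(0) - 4*(0) + (-5)*(-12) = 60
x = Dx/D = -60/60 = -1, y = Dy/D = 0/60 = 0, z = Dz/D = 60/60 = 1
Check eq1: (3)(-1) + (4)(0) + (-2)(1) = -5 = -5 ✓
Check eq2: (-4)(-1) + (-2)(0) + (-4)(1) = 0 = 0 ✓
Check eq3: (2)(-1) + (4)(0) + (2)(1) = 0 = 0 ✓

x = -1, y = 0, z = 1


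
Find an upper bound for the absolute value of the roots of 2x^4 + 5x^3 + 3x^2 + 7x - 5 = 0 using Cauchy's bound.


Cauchy's bound: all roots r satisfy |r| <= 1 + max(|a_i/a_n|) for i = 0,...,n-1
where a_n is the leading coefficient.

Coefficients: [2, 5, 3, 7, -5]
Leading coefficient a_n = 2
Ratios |a_i/a_n|: 5/2, 3/2, 7/2, 5/2
Maximum ratio: 7/2
Cauchy's bound: |r| <= 1 + 7/2 = 9/2

Upper bound = 9/2


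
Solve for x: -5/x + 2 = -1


Subtract 2 from both sides: -5/x = -3
Multiply both sides by x: -5 = -3 * x
Divide by -3: x = 5/3

x = 5/3


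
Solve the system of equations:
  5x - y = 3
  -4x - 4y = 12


Using Cramer's rule:
Determinant D = (5)(-4) - (-4)(-1) = -20 - 4 = -24
Dx = (3)(-4) - (12)(-1) = -12 + 12 = 0
Dy = (5)(12) - (-4)(3) = 60 + 12 = 72
x = Dx/D = 0/-24 = 0
y = Dy/D = 72/-24 = -3

x = 0, y = -3


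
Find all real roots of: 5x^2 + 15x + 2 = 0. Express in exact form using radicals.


Using the quadratic formula: x = (-b ± sqrt(b^2 - 4ac)) / (2a)
Here a = 5, b = 15, c = 2
Discriminant = b^2 - 4ac = 15^2 - 4(5)(2) = 225 - 40 = 185
Since discriminant = 185 > 0, there are two real roots.
x = (-15 ± sqrt(185)) / 10
Numerically: x ≈ -0.1399 or x ≈ -2.8601

x = (-15 + sqrt(185)) / 10 or x = (-15 - sqrt(185)) / 10


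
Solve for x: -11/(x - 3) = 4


Multiply both sides by (x - 3): -11 = 4(x - 3)
Distribute: -11 = 4x - 12
4x = -11 + 12 = 1
x = 1/4

x = 1/4


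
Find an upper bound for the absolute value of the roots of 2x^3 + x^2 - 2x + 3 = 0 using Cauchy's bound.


Cauchy's bound: all roots r satisfy |r| <= 1 + max(|a_i/a_n|) for i = 0,...,n-1
where a_n is the leading coefficient.

Coefficients: [2, 1, -2, 3]
Leading coefficient a_n = 2
Ratios |a_i/a_n|: 1/2, 1, 3/2
Maximum ratio: 3/2
Cauchy's bound: |r| <= 1 + 3/2 = 5/2

Upper bound = 5/2


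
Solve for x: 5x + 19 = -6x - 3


Starting with: 5x + 19 = -6x - 3
Move all x terms to left: (5 + 6)x = -3 - 19
Simplify: 11x = -22
Divide both sides by 11: x = -2

x = -2


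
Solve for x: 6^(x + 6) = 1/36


Express both sides with the same base.
1/36 = 6^(-2)
Since the bases match, equate exponents: x + 6 = -2
So x = -2 - (6) = -8

x = -8


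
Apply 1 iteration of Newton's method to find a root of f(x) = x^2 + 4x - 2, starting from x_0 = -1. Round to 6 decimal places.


Newton's method: x_(n+1) = x_n - f(x_n)/f'(x_n)
f(x) = x^2 + 4x - 2
f'(x) = 2x + 4

Iteration 1:
  f(-1.000000) = -5.000000
  f'(-1.000000) = 2.000000
  x_1 = -1.000000 - (-5.000000)/(2.000000) = 1.500000

x_1 = 1.500000


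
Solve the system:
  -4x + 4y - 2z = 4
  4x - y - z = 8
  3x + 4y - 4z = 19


Using Cramer's rule. Expand each determinant along the first row.
D  = (-4)*[(-1)*(-4) - (-1)*4] - 4*[4*(-4) - (-1)*3] + (-2)*[4*4 - (-1)*3]
  = (-4)*(8) - 4*(-13) + (-2)*(19) = -18
Dx = 4*[(-1)*(-4) - (-1)*4] - 4*[8*(-4) - (-1)*19] + (-2)*[8*4 - (-1)*19]
  = 4*(8) - 4*(-13) + (-2)*(51) = -18
Dy = (-4)*[8*(-4) - (-1)*19] - 4*[4*(-4) - (-1)*3] + (-2)*[4*19 - 8*3]
  = (-4)*(-13) - 4*(-13) + (-2)*(52) = 0
Dz = (-4)*[(-1)*19 - 8*4] - 4*[4*19 - 8*3] + 4*[4*4 - (-1)*3]
  = (-4)*(-51) - 4*(52) + 4*(19) = 72
x = Dx/D = -18/-18 = 1, y = Dy/D = 0/-18 = 0, z = Dz/D = 72/-18 = -4
Check eq1: (-4)(1) + (4)(0) + (-2)(-4) = 4 = 4 ✓
Check eq2: (4)(1) + (-1)(0) + (-1)(-4) = 8 = 8 ✓
Check eq3: (3)(1) + (4)(0) + (-4)(-4) = 19 = 19 ✓

x = 1, y = 0, z = -4
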